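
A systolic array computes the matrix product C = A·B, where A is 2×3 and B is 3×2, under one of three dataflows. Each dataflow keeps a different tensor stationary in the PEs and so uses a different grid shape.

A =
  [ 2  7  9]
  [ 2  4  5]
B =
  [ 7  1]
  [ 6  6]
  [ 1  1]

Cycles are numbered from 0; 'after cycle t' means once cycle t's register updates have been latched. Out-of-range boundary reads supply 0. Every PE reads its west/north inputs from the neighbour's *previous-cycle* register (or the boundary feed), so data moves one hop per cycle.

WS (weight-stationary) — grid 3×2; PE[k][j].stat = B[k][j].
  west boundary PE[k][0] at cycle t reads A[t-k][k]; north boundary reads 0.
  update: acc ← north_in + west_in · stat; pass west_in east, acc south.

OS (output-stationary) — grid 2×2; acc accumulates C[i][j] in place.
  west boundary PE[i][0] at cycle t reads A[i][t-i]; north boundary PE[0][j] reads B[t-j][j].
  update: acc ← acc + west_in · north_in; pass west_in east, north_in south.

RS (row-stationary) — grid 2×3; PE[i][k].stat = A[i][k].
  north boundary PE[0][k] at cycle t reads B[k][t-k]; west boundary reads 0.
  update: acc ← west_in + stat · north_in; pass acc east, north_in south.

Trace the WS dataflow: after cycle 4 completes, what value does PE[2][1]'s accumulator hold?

PE[2][1].acc = 31

Tracing WS — 3×2 array, target PE[2][1]:
  0: (1,1).acc=0  regs=<0,0>
  0: (2,0).acc=0  regs=<0,0>
  0: (2,1).acc=0  regs=<0,0>
  1: (1,1).acc=0  regs=<0,0>
  1: (2,0).acc=0  regs=<0,0>
  1: (2,1).acc=0  regs=<0,0>
  2: (1,1).acc=44  regs=<7,44>
  2: (2,0).acc=65  regs=<9,65>
  2: (2,1).acc=0  regs=<0,0>
  3: (1,1).acc=26  regs=<4,26>
  3: (2,0).acc=43  regs=<5,43>
  3: (2,1).acc=53  regs=<9,53>
  4: (1,1).acc=0  regs=<0,0>
  4: (2,0).acc=0  regs=<0,0>
  4: (2,1).acc=31  regs=<5,31>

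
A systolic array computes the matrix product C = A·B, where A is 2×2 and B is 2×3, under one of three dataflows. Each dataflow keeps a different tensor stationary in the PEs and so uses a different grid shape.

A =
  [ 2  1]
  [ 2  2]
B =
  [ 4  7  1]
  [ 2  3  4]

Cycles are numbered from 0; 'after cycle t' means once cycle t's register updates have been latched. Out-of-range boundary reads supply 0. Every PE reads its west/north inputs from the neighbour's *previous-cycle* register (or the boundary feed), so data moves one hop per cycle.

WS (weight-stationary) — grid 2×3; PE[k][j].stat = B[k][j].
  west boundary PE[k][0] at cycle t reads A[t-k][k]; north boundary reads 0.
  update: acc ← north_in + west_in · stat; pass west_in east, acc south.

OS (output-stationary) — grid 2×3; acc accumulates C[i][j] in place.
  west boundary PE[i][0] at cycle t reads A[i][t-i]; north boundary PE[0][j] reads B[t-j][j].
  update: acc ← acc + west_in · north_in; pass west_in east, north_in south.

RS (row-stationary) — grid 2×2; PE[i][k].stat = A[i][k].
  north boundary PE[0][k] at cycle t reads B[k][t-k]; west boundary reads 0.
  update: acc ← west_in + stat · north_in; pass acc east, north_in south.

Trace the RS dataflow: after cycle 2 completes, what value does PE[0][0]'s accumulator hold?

PE[0][0].acc = 2

Tracing RS — 2×2 array, target PE[0][0]:
  @0  [0,0]  acc 8  |  →8  ↓4
  @1  [0,0]  acc 14  |  →14  ↓7
  @2  [0,0]  acc 2  |  →2  ↓1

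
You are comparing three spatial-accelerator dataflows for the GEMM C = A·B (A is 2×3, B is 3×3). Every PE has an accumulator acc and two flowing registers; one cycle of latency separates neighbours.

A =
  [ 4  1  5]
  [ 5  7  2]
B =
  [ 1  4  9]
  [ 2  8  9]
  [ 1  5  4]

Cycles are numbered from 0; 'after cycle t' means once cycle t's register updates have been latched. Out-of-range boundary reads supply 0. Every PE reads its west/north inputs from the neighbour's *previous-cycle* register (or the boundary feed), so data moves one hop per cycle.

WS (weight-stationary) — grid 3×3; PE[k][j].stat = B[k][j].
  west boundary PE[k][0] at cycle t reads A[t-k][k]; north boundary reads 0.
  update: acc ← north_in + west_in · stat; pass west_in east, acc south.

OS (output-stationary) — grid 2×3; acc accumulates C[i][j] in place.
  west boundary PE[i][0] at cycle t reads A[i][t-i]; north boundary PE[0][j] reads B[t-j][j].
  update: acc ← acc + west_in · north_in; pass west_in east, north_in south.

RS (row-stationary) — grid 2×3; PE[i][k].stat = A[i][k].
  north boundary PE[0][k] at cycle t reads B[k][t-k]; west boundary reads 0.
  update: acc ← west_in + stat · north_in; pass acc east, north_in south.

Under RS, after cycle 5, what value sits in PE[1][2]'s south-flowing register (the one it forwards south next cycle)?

register = 4

Tracing RS — 2×3 array, target PE[1][2]:
  @0  [0,2]  acc 0  |  →0  ↓0
  @0  [1,1]  acc 0  |  →0  ↓0
  @0  [1,2]  acc 0  |  →0  ↓0
  @1  [0,2]  acc 0  |  →0  ↓0
  @1  [1,1]  acc 0  |  →0  ↓0
  @1  [1,2]  acc 0  |  →0  ↓0
  @2  [0,2]  acc 11  |  →11  ↓1
  @2  [1,1]  acc 19  |  →19  ↓2
  @2  [1,2]  acc 0  |  →0  ↓0
  @3  [0,2]  acc 49  |  →49  ↓5
  @3  [1,1]  acc 76  |  →76  ↓8
  @3  [1,2]  acc 21  |  →21  ↓1
  @4  [0,2]  acc 65  |  →65  ↓4
  @4  [1,1]  acc 108  |  →108  ↓9
  @4  [1,2]  acc 86  |  →86  ↓5
  @5  [0,2]  acc 0  |  →0  ↓0
  @5  [1,1]  acc 0  |  →0  ↓0
  @5  [1,2]  acc 116  |  →116  ↓4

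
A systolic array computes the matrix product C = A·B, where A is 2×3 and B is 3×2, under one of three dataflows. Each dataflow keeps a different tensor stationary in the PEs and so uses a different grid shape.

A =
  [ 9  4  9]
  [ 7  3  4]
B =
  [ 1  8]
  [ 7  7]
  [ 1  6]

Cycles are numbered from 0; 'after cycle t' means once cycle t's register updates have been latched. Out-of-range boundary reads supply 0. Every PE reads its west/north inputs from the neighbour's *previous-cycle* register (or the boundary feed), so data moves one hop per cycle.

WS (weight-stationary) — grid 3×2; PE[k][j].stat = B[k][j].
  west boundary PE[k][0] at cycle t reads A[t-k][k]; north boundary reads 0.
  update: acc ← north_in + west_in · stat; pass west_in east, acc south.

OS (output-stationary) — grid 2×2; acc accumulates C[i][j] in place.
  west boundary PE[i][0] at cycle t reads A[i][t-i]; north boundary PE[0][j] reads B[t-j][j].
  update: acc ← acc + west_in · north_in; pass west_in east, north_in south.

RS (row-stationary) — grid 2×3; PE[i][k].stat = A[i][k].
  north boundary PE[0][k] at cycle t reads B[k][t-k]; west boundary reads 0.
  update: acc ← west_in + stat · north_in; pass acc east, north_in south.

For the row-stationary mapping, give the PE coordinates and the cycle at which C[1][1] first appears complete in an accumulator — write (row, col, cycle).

(row, col, cycle) = (1, 2, 4)

RS — PE[1][2] is where C[1][1] collects:
  0: (1,2).acc=0  regs=<0,0>
  1: (1,2).acc=0  regs=<0,0>
  2: (1,2).acc=0  regs=<0,0>
  3: (1,2).acc=32  regs=<32,1>
  4: (1,2).acc=101  regs=<101,6>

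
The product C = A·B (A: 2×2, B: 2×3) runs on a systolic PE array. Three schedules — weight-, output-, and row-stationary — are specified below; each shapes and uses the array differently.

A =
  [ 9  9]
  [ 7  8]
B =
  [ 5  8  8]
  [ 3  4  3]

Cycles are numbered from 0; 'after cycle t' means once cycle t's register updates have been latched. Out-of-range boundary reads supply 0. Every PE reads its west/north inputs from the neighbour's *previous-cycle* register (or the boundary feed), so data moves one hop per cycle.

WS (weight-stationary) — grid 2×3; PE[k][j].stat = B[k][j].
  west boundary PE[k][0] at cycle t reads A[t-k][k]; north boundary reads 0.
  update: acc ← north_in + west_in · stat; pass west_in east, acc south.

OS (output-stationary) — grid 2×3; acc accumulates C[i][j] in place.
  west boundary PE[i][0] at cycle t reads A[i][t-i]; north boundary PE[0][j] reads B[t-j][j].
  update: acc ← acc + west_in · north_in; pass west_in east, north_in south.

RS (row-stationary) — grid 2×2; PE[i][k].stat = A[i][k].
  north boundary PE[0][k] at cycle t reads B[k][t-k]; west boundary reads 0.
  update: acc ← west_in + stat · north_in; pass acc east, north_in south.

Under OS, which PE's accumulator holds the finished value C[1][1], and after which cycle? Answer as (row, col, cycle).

(row, col, cycle) = (1, 1, 3)

OS — PE[1][1] is where C[1][1] collects:
  step 0 · PE1,1: acc=0; fwd→0 fwd↓0
  step 1 · PE1,1: acc=0; fwd→0 fwd↓0
  step 2 · PE1,1: acc=56; fwd→7 fwd↓8
  step 3 · PE1,1: acc=88; fwd→8 fwd↓4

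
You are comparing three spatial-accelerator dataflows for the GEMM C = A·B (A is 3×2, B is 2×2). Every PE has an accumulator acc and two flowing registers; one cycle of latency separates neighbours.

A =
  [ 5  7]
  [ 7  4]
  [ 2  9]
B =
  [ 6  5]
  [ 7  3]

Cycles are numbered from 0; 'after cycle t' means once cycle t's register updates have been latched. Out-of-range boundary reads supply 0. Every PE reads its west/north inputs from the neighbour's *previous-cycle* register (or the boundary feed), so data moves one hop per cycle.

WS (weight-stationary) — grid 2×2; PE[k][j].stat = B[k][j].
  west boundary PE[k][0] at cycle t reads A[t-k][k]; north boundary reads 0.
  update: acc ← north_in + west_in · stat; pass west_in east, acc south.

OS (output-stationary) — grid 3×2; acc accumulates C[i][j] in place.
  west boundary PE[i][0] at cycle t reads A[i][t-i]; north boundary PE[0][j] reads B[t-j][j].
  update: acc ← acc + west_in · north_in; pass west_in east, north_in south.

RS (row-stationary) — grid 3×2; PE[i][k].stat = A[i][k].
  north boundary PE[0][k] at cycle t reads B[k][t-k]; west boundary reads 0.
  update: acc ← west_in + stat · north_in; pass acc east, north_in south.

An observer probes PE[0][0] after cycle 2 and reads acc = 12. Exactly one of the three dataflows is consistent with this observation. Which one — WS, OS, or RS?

WS [2×2] PE[0][0] across cycles:
  step 0 · PE0,0: acc=30; fwd→5 fwd↓30
  step 1 · PE0,0: acc=42; fwd→7 fwd↓42
  step 2 · PE0,0: acc=12; fwd→2 fwd↓12
OS [3×2] PE[0][0] across cycles:
  step 0 · PE0,0: acc=30; fwd→5 fwd↓6
  step 1 · PE0,0: acc=79; fwd→7 fwd↓7
  step 2 · PE0,0: acc=79; fwd→0 fwd↓0
RS [3×2] PE[0][0] across cycles:
  step 0 · PE0,0: acc=30; fwd→30 fwd↓6
  step 1 · PE0,0: acc=25; fwd→25 fwd↓5
  step 2 · PE0,0: acc=0; fwd→0 fwd↓0

dataflow = WS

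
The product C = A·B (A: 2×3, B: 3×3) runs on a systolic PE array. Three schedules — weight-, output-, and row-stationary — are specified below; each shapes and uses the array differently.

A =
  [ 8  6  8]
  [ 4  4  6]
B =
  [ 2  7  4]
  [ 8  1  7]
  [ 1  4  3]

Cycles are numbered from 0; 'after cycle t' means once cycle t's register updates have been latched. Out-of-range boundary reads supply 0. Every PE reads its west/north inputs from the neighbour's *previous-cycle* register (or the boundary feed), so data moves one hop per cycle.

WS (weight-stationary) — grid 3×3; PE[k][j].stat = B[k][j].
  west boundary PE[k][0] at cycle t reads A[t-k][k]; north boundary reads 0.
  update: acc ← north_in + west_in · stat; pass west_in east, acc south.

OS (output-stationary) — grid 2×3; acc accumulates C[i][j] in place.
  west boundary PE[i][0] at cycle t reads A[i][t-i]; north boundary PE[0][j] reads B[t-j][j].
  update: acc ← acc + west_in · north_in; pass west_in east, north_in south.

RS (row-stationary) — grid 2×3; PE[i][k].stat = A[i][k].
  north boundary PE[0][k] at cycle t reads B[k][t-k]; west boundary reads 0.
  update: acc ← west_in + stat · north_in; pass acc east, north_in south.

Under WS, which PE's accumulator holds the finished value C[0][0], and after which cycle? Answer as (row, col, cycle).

Under WS, C[0][0] lands at PE[2][0]:
  c0 r2c0: 0 / 0 / 0
  c1 r2c0: 0 / 0 / 0
  c2 r2c0: 72 / 8 / 72

(row, col, cycle) = (2, 0, 2)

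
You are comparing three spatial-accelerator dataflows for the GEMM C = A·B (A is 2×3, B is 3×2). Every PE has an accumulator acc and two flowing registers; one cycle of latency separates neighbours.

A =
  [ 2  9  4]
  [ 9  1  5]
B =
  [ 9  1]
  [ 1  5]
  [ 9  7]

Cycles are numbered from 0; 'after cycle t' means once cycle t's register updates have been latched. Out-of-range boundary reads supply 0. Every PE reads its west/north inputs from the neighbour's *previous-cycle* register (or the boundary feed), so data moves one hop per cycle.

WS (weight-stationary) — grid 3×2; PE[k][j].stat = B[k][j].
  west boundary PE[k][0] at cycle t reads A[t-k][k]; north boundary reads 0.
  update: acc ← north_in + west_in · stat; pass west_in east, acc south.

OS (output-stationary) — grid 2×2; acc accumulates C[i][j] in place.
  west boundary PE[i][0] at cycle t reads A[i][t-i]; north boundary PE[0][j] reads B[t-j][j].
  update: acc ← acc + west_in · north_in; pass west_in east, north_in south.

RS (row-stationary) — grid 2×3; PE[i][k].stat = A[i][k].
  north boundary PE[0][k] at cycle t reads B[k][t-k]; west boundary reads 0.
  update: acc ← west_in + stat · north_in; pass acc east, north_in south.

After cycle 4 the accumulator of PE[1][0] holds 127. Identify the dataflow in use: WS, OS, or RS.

Under WS (3×2), PE[1][0]:
  [0] (1,0) acc=0 (h:0 v:0)
  [1] (1,0) acc=27 (h:9 v:27)
  [2] (1,0) acc=82 (h:1 v:82)
  [3] (1,0) acc=0 (h:0 v:0)
  [4] (1,0) acc=0 (h:0 v:0)
Under OS (2×2), PE[1][0]:
  [0] (1,0) acc=0 (h:0 v:0)
  [1] (1,0) acc=81 (h:9 v:9)
  [2] (1,0) acc=82 (h:1 v:1)
  [3] (1,0) acc=127 (h:5 v:9)
  [4] (1,0) acc=127 (h:0 v:0)
Under RS (2×3), PE[1][0]:
  [0] (1,0) acc=0 (h:0 v:0)
  [1] (1,0) acc=81 (h:81 v:9)
  [2] (1,0) acc=9 (h:9 v:1)
  [3] (1,0) acc=0 (h:0 v:0)
  [4] (1,0) acc=0 (h:0 v:0)

dataflow = OS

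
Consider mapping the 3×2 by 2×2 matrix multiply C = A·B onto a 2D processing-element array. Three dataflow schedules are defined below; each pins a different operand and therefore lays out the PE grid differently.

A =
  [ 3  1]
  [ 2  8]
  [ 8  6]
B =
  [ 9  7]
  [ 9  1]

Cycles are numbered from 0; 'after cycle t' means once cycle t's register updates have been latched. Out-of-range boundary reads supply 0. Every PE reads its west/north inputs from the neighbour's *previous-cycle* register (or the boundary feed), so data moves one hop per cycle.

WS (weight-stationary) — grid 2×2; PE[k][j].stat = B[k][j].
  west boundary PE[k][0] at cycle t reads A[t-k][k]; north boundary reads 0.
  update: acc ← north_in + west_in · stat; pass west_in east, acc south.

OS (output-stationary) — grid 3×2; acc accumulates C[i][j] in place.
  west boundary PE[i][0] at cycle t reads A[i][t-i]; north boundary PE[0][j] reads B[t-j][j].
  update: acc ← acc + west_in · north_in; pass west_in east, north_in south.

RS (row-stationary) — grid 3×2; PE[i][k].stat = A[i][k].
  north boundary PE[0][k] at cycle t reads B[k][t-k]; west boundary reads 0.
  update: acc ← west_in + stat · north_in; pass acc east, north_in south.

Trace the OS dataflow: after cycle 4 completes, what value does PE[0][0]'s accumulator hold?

PE[0][0].acc = 36

OS (3×2). Following PE[0][0] plus its west/north inputs:
  cycle 0: PE[0][0] → acc 27, east 3, south 9
  cycle 1: PE[0][0] → acc 36, east 1, south 9
  cycle 2: PE[0][0] → acc 36, east 0, south 0
  cycle 3: PE[0][0] → acc 36, east 0, south 0
  cycle 4: PE[0][0] → acc 36, east 0, south 0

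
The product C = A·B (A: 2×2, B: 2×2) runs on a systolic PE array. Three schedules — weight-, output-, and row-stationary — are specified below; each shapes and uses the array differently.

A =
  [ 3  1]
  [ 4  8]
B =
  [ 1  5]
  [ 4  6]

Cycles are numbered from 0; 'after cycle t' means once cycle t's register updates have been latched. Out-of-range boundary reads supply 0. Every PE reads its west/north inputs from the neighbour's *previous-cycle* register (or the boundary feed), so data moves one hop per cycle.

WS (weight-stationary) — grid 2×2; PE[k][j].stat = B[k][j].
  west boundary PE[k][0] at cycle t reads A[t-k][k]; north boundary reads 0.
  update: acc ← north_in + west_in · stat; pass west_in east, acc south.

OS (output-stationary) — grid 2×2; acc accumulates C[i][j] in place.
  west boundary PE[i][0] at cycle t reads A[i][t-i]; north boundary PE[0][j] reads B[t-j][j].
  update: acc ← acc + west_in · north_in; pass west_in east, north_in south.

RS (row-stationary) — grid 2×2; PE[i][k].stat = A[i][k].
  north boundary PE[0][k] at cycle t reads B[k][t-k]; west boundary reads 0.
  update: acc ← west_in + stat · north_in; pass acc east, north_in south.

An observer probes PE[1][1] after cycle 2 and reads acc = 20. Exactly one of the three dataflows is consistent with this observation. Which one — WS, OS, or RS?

WS (2×2 grid), PE[1][1]:
  step 0 · PE1,1: acc=0; fwd→0 fwd↓0
  step 1 · PE1,1: acc=0; fwd→0 fwd↓0
  step 2 · PE1,1: acc=21; fwd→1 fwd↓21
OS (2×2 grid), PE[1][1]:
  step 0 · PE1,1: acc=0; fwd→0 fwd↓0
  step 1 · PE1,1: acc=0; fwd→0 fwd↓0
  step 2 · PE1,1: acc=20; fwd→4 fwd↓5
RS (2×2 grid), PE[1][1]:
  step 0 · PE1,1: acc=0; fwd→0 fwd↓0
  step 1 · PE1,1: acc=0; fwd→0 fwd↓0
  step 2 · PE1,1: acc=36; fwd→36 fwd↓4

dataflow = OS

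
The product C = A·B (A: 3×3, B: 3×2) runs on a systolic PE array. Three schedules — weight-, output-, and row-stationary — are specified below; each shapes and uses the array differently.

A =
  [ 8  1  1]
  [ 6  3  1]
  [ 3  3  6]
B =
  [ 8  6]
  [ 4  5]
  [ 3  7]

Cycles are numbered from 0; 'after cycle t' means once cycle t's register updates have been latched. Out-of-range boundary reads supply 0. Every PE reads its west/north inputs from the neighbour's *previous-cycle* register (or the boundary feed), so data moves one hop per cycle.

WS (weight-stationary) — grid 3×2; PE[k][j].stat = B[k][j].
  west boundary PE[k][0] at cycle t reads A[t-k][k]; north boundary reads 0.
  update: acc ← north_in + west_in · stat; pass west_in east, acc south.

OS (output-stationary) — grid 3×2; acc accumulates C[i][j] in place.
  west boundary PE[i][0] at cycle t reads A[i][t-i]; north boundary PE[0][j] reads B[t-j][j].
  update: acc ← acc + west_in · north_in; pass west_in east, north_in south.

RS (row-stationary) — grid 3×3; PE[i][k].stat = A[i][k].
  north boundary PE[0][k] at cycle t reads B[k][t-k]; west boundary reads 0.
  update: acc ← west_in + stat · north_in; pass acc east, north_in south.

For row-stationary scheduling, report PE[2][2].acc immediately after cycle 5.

PE[2][2].acc = 75

RS on a 3×3 grid — tracing PE[2][2] and its feeders:
  @0  [1,2]  acc 0  |  →0  ↓0
  @0  [2,1]  acc 0  |  →0  ↓0
  @0  [2,2]  acc 0  |  →0  ↓0
  @1  [1,2]  acc 0  |  →0  ↓0
  @1  [2,1]  acc 0  |  →0  ↓0
  @1  [2,2]  acc 0  |  →0  ↓0
  @2  [1,2]  acc 0  |  →0  ↓0
  @2  [2,1]  acc 0  |  →0  ↓0
  @2  [2,2]  acc 0  |  →0  ↓0
  @3  [1,2]  acc 63  |  →63  ↓3
  @3  [2,1]  acc 36  |  →36  ↓4
  @3  [2,2]  acc 0  |  →0  ↓0
  @4  [1,2]  acc 58  |  →58  ↓7
  @4  [2,1]  acc 33  |  →33  ↓5
  @4  [2,2]  acc 54  |  →54  ↓3
  @5  [1,2]  acc 0  |  →0  ↓0
  @5  [2,1]  acc 0  |  →0  ↓0
  @5  [2,2]  acc 75  |  →75  ↓7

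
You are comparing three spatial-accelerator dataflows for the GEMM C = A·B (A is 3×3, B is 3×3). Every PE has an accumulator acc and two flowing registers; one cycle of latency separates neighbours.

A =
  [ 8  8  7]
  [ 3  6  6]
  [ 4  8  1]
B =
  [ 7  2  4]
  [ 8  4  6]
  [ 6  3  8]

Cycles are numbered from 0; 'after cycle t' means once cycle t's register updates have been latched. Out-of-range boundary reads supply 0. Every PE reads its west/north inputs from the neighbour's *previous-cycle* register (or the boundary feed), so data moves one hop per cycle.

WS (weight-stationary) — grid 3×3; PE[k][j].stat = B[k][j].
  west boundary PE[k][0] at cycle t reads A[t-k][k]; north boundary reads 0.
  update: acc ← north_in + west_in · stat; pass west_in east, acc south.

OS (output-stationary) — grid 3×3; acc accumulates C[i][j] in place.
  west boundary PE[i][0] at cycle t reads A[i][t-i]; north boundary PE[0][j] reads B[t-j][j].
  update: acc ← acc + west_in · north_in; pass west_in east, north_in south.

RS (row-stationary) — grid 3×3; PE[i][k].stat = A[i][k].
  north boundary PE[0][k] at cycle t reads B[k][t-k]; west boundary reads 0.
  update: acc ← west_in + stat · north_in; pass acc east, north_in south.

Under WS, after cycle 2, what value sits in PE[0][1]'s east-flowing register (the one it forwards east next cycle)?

register = 3

WS (3×3). Following PE[0][1] plus its west/north inputs:
  [0] (0,0) acc=56 (h:8 v:56)
  [0] (0,1) acc=0 (h:0 v:0)
  [1] (0,0) acc=21 (h:3 v:21)
  [1] (0,1) acc=16 (h:8 v:16)
  [2] (0,0) acc=28 (h:4 v:28)
  [2] (0,1) acc=6 (h:3 v:6)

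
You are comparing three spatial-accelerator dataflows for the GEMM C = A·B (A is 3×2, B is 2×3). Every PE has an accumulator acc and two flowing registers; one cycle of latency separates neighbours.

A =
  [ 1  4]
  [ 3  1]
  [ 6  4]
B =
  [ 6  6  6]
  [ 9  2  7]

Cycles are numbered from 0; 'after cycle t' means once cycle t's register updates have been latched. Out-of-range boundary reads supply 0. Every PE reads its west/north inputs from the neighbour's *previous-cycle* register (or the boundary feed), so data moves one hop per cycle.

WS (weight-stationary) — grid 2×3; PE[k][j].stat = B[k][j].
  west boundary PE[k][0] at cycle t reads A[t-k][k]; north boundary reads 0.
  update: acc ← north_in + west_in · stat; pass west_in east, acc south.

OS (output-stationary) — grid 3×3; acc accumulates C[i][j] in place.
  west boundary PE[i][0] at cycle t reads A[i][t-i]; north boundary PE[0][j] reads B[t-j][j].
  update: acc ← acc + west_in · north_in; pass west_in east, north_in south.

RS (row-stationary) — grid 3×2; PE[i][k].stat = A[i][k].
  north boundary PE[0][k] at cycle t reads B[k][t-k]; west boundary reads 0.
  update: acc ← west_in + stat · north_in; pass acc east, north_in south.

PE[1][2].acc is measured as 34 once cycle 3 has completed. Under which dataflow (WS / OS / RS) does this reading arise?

Under WS (2×3), PE[1][2]:
  after 0 — PE[1][2] acc=0, pass-E 0, pass-S 0
  after 1 — PE[1][2] acc=0, pass-E 0, pass-S 0
  after 2 — PE[1][2] acc=0, pass-E 0, pass-S 0
  after 3 — PE[1][2] acc=34, pass-E 4, pass-S 34
Under OS (3×3), PE[1][2]:
  after 0 — PE[1][2] acc=0, pass-E 0, pass-S 0
  after 1 — PE[1][2] acc=0, pass-E 0, pass-S 0
  after 2 — PE[1][2] acc=0, pass-E 0, pass-S 0
  after 3 — PE[1][2] acc=18, pass-E 3, pass-S 6
RS (3×2): PE[1][2] does not exist.

dataflow = WS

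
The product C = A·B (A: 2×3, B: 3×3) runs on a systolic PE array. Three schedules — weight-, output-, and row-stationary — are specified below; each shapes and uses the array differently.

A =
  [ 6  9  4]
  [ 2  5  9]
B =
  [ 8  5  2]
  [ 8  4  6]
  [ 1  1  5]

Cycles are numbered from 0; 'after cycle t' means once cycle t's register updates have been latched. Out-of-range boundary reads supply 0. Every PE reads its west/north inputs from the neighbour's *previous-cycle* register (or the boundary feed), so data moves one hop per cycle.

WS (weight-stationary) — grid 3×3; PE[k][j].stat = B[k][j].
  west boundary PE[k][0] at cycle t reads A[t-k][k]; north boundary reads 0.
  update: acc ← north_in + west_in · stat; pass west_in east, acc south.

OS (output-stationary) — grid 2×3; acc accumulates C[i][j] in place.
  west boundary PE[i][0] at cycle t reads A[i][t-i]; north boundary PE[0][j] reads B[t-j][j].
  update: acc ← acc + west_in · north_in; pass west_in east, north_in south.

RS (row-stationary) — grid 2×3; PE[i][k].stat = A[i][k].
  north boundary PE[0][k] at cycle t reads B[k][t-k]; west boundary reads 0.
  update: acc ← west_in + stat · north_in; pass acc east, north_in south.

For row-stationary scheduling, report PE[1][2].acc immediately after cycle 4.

Tracing RS — 2×3 array, target PE[1][2]:
  [0] (0,2) acc=0 (h:0 v:0)
  [0] (1,1) acc=0 (h:0 v:0)
  [0] (1,2) acc=0 (h:0 v:0)
  [1] (0,2) acc=0 (h:0 v:0)
  [1] (1,1) acc=0 (h:0 v:0)
  [1] (1,2) acc=0 (h:0 v:0)
  [2] (0,2) acc=124 (h:124 v:1)
  [2] (1,1) acc=56 (h:56 v:8)
  [2] (1,2) acc=0 (h:0 v:0)
  [3] (0,2) acc=70 (h:70 v:1)
  [3] (1,1) acc=30 (h:30 v:4)
  [3] (1,2) acc=65 (h:65 v:1)
  [4] (0,2) acc=86 (h:86 v:5)
  [4] (1,1) acc=34 (h:34 v:6)
  [4] (1,2) acc=39 (h:39 v:1)

PE[1][2].acc = 39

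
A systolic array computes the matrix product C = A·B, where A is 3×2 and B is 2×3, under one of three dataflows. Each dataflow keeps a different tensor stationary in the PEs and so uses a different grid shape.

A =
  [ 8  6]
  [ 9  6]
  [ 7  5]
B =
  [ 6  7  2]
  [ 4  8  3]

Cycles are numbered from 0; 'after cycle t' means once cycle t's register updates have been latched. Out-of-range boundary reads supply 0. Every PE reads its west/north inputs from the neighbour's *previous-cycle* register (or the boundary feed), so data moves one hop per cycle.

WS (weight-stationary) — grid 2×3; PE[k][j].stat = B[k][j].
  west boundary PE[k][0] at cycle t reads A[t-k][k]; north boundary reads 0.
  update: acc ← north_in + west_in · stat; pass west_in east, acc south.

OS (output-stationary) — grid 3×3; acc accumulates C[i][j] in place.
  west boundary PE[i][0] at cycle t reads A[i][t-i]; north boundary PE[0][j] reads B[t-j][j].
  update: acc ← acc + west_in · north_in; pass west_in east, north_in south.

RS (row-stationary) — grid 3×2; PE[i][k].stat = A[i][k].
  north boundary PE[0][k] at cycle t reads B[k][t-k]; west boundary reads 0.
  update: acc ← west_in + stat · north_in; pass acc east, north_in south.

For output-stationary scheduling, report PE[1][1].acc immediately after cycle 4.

OS 3×3: PE[1][1] cycle-by-cycle (with neighbour feeds):
  after 0 — PE[0][1] acc=0, pass-E 0, pass-S 0
  after 0 — PE[1][0] acc=0, pass-E 0, pass-S 0
  after 0 — PE[1][1] acc=0, pass-E 0, pass-S 0
  after 1 — PE[0][1] acc=56, pass-E 8, pass-S 7
  after 1 — PE[1][0] acc=54, pass-E 9, pass-S 6
  after 1 — PE[1][1] acc=0, pass-E 0, pass-S 0
  after 2 — PE[0][1] acc=104, pass-E 6, pass-S 8
  after 2 — PE[1][0] acc=78, pass-E 6, pass-S 4
  after 2 — PE[1][1] acc=63, pass-E 9, pass-S 7
  after 3 — PE[0][1] acc=104, pass-E 0, pass-S 0
  after 3 — PE[1][0] acc=78, pass-E 0, pass-S 0
  after 3 — PE[1][1] acc=111, pass-E 6, pass-S 8
  after 4 — PE[0][1] acc=104, pass-E 0, pass-S 0
  after 4 — PE[1][0] acc=78, pass-E 0, pass-S 0
  after 4 — PE[1][1] acc=111, pass-E 0, pass-S 0

PE[1][1].acc = 111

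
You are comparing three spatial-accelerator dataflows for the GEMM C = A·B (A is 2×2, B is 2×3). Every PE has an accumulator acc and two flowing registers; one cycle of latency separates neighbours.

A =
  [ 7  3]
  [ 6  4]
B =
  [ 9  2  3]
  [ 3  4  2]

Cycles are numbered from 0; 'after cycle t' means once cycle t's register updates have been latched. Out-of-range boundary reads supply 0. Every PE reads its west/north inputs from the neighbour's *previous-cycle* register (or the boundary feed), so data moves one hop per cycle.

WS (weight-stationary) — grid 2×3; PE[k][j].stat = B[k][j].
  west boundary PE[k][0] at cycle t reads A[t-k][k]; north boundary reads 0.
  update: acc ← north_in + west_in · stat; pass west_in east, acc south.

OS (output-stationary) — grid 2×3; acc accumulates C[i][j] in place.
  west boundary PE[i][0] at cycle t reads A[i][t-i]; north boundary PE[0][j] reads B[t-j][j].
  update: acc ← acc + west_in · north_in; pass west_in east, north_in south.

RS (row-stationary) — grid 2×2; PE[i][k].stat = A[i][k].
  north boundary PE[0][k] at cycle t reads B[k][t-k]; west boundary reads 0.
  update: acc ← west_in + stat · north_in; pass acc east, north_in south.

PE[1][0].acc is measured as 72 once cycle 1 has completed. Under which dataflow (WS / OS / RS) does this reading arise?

dataflow = WS

WS (2×3 grid), PE[1][0]:
  after 0 — PE[1][0] acc=0, pass-E 0, pass-S 0
  after 1 — PE[1][0] acc=72, pass-E 3, pass-S 72
OS (2×3 grid), PE[1][0]:
  after 0 — PE[1][0] acc=0, pass-E 0, pass-S 0
  after 1 — PE[1][0] acc=54, pass-E 6, pass-S 9
RS (2×2 grid), PE[1][0]:
  after 0 — PE[1][0] acc=0, pass-E 0, pass-S 0
  after 1 — PE[1][0] acc=54, pass-E 54, pass-S 9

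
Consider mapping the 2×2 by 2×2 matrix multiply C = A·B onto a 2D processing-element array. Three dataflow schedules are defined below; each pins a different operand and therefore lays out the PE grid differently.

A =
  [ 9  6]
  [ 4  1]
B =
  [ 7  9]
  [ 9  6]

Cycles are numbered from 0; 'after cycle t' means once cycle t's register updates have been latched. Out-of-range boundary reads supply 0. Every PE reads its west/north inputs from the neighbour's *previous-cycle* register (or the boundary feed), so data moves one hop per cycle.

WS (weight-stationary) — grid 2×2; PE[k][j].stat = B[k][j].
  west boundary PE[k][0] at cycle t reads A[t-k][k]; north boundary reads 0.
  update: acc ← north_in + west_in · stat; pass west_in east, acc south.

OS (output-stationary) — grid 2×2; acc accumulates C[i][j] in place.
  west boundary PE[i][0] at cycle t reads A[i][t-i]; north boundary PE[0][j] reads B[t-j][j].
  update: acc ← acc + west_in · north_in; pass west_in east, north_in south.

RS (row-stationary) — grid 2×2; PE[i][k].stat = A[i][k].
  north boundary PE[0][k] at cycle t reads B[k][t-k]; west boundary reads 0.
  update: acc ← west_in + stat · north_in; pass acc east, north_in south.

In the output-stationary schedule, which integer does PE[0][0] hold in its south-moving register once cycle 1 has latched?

OS (2×2). Following PE[0][0] plus its west/north inputs:
  0: (0,0).acc=63  regs=<9,7>
  1: (0,0).acc=117  regs=<6,9>

register = 9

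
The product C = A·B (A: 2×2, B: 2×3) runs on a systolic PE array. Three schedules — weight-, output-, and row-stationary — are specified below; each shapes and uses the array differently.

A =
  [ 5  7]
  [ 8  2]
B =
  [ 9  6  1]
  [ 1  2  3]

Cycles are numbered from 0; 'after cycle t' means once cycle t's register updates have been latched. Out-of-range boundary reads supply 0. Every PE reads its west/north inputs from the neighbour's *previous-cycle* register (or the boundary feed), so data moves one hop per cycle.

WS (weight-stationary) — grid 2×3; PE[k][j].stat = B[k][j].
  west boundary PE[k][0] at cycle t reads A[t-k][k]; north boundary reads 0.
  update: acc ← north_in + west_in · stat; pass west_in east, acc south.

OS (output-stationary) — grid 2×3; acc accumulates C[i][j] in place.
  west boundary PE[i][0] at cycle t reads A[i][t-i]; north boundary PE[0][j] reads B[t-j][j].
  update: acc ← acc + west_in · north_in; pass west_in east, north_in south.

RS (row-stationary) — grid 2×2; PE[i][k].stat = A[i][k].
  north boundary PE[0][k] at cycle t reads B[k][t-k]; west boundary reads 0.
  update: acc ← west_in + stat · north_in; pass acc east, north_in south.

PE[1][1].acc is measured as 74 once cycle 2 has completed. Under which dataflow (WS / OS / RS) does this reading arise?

— WS: 2×3; PE[1][1] trace:
  0: (1,1).acc=0  regs=<0,0>
  1: (1,1).acc=0  regs=<0,0>
  2: (1,1).acc=44  regs=<7,44>
— OS: 2×3; PE[1][1] trace:
  0: (1,1).acc=0  regs=<0,0>
  1: (1,1).acc=0  regs=<0,0>
  2: (1,1).acc=48  regs=<8,6>
— RS: 2×2; PE[1][1] trace:
  0: (1,1).acc=0  regs=<0,0>
  1: (1,1).acc=0  regs=<0,0>
  2: (1,1).acc=74  regs=<74,1>

dataflow = RS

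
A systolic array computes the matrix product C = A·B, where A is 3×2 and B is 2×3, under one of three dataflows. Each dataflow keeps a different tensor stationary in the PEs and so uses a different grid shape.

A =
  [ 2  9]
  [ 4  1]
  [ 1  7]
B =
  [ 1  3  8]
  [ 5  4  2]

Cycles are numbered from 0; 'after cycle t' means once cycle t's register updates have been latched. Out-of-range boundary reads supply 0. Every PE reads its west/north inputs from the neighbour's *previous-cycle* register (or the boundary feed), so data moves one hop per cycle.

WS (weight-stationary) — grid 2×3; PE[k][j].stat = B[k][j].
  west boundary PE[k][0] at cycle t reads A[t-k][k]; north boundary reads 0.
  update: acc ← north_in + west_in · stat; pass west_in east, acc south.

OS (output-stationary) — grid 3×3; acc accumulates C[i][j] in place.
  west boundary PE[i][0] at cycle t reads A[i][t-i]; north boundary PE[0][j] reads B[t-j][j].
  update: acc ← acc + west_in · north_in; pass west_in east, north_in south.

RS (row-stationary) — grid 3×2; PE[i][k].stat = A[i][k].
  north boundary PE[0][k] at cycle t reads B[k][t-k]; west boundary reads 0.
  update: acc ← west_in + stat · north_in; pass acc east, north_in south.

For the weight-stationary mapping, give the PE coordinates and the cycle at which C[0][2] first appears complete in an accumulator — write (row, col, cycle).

Under WS, C[0][2] lands at PE[1][2]:
  step 0 · PE1,2: acc=0; fwd→0 fwd↓0
  step 1 · PE1,2: acc=0; fwd→0 fwd↓0
  step 2 · PE1,2: acc=0; fwd→0 fwd↓0
  step 3 · PE1,2: acc=34; fwd→9 fwd↓34

(row, col, cycle) = (1, 2, 3)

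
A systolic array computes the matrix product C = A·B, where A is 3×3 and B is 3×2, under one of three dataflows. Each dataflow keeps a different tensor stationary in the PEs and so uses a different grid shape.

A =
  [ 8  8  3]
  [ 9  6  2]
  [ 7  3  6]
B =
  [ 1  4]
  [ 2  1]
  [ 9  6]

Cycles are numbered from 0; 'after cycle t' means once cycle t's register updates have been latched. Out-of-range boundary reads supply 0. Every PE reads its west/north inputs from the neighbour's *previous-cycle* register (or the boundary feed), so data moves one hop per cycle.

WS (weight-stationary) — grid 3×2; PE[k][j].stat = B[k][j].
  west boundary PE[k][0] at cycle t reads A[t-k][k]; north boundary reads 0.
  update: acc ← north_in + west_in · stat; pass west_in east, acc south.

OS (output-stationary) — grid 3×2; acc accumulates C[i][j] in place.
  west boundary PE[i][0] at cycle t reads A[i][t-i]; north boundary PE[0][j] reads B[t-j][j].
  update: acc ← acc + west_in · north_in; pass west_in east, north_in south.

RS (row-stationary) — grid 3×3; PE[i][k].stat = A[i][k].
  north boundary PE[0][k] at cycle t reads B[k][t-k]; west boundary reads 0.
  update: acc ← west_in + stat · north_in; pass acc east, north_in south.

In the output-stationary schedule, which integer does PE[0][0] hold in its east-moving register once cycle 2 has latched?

register = 3

OS (3×2). Following PE[0][0] plus its west/north inputs:
  [0] (0,0) acc=8 (h:8 v:1)
  [1] (0,0) acc=24 (h:8 v:2)
  [2] (0,0) acc=51 (h:3 v:9)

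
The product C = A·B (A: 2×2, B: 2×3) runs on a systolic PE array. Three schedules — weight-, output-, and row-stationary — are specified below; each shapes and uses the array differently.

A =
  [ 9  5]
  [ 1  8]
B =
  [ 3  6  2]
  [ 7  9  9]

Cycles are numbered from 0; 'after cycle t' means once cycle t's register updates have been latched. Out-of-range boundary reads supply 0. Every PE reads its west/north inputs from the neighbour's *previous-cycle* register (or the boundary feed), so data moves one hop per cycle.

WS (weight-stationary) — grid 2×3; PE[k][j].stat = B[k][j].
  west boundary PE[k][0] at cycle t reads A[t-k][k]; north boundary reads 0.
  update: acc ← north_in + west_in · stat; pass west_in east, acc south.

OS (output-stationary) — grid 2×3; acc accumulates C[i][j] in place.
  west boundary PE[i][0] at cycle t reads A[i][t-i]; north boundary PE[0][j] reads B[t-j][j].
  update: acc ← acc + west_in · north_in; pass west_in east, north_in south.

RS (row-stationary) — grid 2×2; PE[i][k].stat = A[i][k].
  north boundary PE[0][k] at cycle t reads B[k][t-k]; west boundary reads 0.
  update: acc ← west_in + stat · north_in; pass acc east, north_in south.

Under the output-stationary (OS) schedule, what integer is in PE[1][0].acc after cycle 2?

PE[1][0].acc = 59

OS (2×3). Following PE[1][0] plus its west/north inputs:
  step 0 · PE0,0: acc=27; fwd→9 fwd↓3
  step 0 · PE1,0: acc=0; fwd→0 fwd↓0
  step 1 · PE0,0: acc=62; fwd→5 fwd↓7
  step 1 · PE1,0: acc=3; fwd→1 fwd↓3
  step 2 · PE0,0: acc=62; fwd→0 fwd↓0
  step 2 · PE1,0: acc=59; fwd→8 fwd↓7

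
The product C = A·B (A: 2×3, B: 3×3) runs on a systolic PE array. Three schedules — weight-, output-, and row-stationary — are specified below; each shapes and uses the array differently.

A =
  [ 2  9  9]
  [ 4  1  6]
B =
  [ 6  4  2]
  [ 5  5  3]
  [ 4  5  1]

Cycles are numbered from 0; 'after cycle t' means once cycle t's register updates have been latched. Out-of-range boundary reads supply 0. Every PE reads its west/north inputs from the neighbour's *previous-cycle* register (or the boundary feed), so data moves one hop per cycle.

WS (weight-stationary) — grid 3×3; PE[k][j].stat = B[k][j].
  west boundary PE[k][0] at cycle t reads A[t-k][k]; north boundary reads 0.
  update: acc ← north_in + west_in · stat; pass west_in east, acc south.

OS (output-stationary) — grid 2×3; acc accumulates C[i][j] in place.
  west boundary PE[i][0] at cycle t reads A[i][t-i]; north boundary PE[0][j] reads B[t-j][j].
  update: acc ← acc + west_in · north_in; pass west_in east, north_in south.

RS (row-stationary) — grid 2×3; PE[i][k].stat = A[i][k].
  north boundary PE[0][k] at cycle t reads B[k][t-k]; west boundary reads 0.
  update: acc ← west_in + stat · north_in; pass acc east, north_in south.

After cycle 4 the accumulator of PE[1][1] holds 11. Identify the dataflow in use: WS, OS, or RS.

dataflow = RS

WS [3×3] PE[1][1] across cycles:
  [0] (1,1) acc=0 (h:0 v:0)
  [1] (1,1) acc=0 (h:0 v:0)
  [2] (1,1) acc=53 (h:9 v:53)
  [3] (1,1) acc=21 (h:1 v:21)
  [4] (1,1) acc=0 (h:0 v:0)
OS [2×3] PE[1][1] across cycles:
  [0] (1,1) acc=0 (h:0 v:0)
  [1] (1,1) acc=0 (h:0 v:0)
  [2] (1,1) acc=16 (h:4 v:4)
  [3] (1,1) acc=21 (h:1 v:5)
  [4] (1,1) acc=51 (h:6 v:5)
RS [2×3] PE[1][1] across cycles:
  [0] (1,1) acc=0 (h:0 v:0)
  [1] (1,1) acc=0 (h:0 v:0)
  [2] (1,1) acc=29 (h:29 v:5)
  [3] (1,1) acc=21 (h:21 v:5)
  [4] (1,1) acc=11 (h:11 v:3)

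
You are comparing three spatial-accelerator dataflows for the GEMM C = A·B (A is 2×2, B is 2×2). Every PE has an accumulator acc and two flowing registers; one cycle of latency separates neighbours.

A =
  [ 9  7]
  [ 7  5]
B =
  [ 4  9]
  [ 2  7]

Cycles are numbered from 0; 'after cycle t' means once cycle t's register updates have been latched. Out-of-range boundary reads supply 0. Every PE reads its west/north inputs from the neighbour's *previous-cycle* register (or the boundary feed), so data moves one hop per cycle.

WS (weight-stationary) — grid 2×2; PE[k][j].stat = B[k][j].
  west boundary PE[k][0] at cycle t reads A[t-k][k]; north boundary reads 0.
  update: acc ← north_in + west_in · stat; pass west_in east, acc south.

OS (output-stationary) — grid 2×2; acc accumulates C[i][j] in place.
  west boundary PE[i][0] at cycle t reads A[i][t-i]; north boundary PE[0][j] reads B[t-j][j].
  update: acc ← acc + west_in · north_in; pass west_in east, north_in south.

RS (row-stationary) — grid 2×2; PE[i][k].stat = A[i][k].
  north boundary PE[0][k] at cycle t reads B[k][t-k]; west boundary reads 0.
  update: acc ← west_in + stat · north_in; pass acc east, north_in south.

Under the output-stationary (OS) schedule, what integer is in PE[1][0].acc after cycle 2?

OS 2×2: PE[1][0] cycle-by-cycle (with neighbour feeds):
  t=0 PE[0][0]: acc=36 h=9 v=4
  t=0 PE[1][0]: acc=0 h=0 v=0
  t=1 PE[0][0]: acc=50 h=7 v=2
  t=1 PE[1][0]: acc=28 h=7 v=4
  t=2 PE[0][0]: acc=50 h=0 v=0
  t=2 PE[1][0]: acc=38 h=5 v=2

PE[1][0].acc = 38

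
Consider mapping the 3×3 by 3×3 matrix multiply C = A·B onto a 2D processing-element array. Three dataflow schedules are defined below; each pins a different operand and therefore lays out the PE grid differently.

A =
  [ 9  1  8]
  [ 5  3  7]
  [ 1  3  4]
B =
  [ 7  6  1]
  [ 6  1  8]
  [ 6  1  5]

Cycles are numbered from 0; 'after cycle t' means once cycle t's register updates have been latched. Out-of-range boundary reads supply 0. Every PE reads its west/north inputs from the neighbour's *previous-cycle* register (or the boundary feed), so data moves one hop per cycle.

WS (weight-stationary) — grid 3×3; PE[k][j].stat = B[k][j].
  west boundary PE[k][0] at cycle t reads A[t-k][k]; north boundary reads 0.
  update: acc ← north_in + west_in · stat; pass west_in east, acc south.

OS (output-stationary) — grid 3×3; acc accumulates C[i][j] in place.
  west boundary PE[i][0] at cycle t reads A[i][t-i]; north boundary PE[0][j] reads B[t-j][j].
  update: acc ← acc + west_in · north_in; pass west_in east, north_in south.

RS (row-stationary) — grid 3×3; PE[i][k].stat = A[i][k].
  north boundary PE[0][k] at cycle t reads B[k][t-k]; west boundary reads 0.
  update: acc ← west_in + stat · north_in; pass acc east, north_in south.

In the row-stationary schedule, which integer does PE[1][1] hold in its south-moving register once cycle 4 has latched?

register = 8

RS on a 3×3 grid — tracing PE[1][1] and its feeders:
  0: (0,1).acc=0  regs=<0,0>
  0: (1,0).acc=0  regs=<0,0>
  0: (1,1).acc=0  regs=<0,0>
  1: (0,1).acc=69  regs=<69,6>
  1: (1,0).acc=35  regs=<35,7>
  1: (1,1).acc=0  regs=<0,0>
  2: (0,1).acc=55  regs=<55,1>
  2: (1,0).acc=30  regs=<30,6>
  2: (1,1).acc=53  regs=<53,6>
  3: (0,1).acc=17  regs=<17,8>
  3: (1,0).acc=5  regs=<5,1>
  3: (1,1).acc=33  regs=<33,1>
  4: (0,1).acc=0  regs=<0,0>
  4: (1,0).acc=0  regs=<0,0>
  4: (1,1).acc=29  regs=<29,8>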